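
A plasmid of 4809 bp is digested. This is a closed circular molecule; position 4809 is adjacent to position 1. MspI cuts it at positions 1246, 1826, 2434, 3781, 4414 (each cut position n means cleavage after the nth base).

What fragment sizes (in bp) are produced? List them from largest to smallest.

1641, 1347, 633, 608, 580 bp

Circular molecule, 5 cuts → 5 fragments:
  1826 − 1246 = 580 bp
  2434 − 1826 = 608 bp
  3781 − 2434 = 1347 bp
  4414 − 3781 = 633 bp
  wrap: 4809 − 4414 + 1246 = 1641 bp
Sorted largest to smallest: 1641, 1347, 633, 608, 580 bp.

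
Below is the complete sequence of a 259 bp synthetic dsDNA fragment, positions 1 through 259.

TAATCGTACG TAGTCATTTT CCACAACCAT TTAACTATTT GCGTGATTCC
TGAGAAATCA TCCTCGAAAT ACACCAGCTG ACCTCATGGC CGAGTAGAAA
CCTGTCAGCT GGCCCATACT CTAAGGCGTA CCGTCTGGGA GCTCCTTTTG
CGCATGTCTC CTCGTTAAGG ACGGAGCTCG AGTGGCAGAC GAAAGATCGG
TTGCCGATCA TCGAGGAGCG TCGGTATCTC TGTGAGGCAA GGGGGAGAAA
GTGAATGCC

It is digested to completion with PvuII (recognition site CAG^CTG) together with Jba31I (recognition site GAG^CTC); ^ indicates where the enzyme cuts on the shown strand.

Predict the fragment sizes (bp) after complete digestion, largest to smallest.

83, 77, 35, 33, 31 bp

PvuII sites (CAGCTG) start at positions 75, 106.
PvuII cuts after base 3 of each site, so after positions 77, 108.
Jba31I sites (GAGCTC) start at positions 139, 174.
Jba31I cuts after base 3 of each site, so after positions 141, 176.
Combined cut positions: 77, 108, 141, 176.
Linear molecule, 4 cuts → 5 fragments:
  1–77 → 77 bp
  78–108 → 31 bp
  109–141 → 33 bp
  142–176 → 35 bp
  177–259 → 83 bp
Sorted largest to smallest: 83, 77, 35, 33, 31 bp.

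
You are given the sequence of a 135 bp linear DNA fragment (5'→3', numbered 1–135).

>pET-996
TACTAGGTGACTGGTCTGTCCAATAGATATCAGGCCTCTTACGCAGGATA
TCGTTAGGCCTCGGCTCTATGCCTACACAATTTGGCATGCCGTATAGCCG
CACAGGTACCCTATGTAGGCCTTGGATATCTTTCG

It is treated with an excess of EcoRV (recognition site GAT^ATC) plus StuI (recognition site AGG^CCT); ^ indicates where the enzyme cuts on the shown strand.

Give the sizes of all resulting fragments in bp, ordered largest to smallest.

EcoRV sites (GATATC) start at positions 26, 47, 125.
EcoRV cuts after base 3 of each site, so after positions 28, 49, 127.
StuI sites (AGGCCT) start at positions 32, 56, 117.
StuI cuts after base 3 of each site, so after positions 34, 58, 119.
Combined cut positions: 28, 34, 49, 58, 119, 127.
Linear molecule, 6 cuts → 7 fragments:
  1–28 → 28 bp
  29–34 → 6 bp
  35–49 → 15 bp
  50–58 → 9 bp
  59–119 → 61 bp
  120–127 → 8 bp
  128–135 → 8 bp
Sorted largest to smallest: 61, 28, 15, 9, 8, 8, 6 bp.

61, 28, 15, 9, 8, 8, 6 bp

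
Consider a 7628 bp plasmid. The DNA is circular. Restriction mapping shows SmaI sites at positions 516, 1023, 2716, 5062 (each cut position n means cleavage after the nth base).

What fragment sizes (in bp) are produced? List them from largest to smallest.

Circular molecule, 4 cuts → 4 fragments:
  1023 − 516 = 507 bp
  2716 − 1023 = 1693 bp
  5062 − 2716 = 2346 bp
  wrap: 7628 − 5062 + 516 = 3082 bp
Sorted largest to smallest: 3082, 2346, 1693, 507 bp.

3082, 2346, 1693, 507 bp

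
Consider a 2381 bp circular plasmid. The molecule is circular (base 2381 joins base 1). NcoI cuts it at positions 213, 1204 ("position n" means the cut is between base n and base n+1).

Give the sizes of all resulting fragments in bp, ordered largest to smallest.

1390, 991 bp

Circular molecule, 2 cuts → 2 fragments:
  1204 − 213 = 991 bp
  wrap: 2381 − 1204 + 213 = 1390 bp
Sorted largest to smallest: 1390, 991 bp.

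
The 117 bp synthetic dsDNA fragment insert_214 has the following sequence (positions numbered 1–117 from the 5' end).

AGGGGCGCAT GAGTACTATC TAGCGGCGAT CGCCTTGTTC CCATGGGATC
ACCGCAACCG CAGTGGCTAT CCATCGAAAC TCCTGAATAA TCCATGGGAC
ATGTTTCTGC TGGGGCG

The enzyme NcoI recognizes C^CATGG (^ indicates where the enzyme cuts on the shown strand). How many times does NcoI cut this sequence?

2

CCATGG occurs starting at positions 41, 92.
NcoI cuts at 2 sites.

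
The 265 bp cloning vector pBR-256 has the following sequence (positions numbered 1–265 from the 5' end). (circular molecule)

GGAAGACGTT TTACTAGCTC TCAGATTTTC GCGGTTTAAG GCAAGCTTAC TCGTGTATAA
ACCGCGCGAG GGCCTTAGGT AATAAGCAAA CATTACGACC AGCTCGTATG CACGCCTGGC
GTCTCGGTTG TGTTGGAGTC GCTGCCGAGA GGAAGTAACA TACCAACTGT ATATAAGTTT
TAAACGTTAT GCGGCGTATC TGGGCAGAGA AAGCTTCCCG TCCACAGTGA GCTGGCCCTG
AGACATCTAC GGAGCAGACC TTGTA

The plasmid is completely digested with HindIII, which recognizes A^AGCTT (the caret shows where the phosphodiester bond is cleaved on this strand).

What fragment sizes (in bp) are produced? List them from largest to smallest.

168, 97 bp

HindIII sites (AAGCTT) start at positions 43, 211.
HindIII cuts after the first base of each site, so after positions 43, 211.
Circular molecule, 2 cuts → 2 fragments:
  44–211 → 168 bp
  212–265 then 1–43 → 54 + 43 = 97 bp
Sorted largest to smallest: 168, 97 bp.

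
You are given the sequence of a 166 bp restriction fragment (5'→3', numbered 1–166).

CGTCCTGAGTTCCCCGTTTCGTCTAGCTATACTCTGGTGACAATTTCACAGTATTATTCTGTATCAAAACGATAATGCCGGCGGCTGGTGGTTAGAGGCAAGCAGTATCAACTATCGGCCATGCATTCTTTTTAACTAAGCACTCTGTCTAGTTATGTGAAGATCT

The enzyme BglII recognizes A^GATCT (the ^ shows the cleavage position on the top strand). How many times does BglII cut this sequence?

1

AGATCT occurs starting at position 161.
BglII cuts at 1 site.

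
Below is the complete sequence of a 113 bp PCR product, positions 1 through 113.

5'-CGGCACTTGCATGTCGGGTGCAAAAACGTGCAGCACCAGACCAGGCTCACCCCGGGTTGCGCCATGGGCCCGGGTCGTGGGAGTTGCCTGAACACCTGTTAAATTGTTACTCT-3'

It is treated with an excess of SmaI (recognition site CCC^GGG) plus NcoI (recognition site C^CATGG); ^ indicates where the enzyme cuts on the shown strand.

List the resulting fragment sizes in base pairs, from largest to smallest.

53, 42, 9, 9 bp

SmaI sites (CCCGGG) start at positions 51, 69.
SmaI cuts after base 3 of each site, so after positions 53, 71.
The NcoI site (CCATGG) starts at position 62.
NcoI cuts after the first base of each site, so after position 62.
Combined cut positions: 53, 62, 71.
Linear molecule, 3 cuts → 4 fragments:
  1–53 → 53 bp
  54–62 → 9 bp
  63–71 → 9 bp
  72–113 → 42 bp
Sorted largest to smallest: 53, 42, 9, 9 bp.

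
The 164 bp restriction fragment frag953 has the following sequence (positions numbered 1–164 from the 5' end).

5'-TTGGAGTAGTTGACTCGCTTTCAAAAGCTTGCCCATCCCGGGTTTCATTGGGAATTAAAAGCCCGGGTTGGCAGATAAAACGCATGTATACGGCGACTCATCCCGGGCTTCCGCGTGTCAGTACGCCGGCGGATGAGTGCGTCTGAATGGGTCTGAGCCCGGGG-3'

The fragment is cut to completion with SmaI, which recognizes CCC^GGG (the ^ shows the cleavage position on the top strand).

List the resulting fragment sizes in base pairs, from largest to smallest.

56, 40, 39, 25, 4 bp

SmaI sites (CCCGGG) start at positions 37, 62, 102, 158.
SmaI cuts after base 3 of each site, so after positions 39, 64, 104, 160.
Linear molecule, 4 cuts → 5 fragments:
  1–39 → 39 bp
  40–64 → 25 bp
  65–104 → 40 bp
  105–160 → 56 bp
  161–164 → 4 bp
Sorted largest to smallest: 56, 40, 39, 25, 4 bp.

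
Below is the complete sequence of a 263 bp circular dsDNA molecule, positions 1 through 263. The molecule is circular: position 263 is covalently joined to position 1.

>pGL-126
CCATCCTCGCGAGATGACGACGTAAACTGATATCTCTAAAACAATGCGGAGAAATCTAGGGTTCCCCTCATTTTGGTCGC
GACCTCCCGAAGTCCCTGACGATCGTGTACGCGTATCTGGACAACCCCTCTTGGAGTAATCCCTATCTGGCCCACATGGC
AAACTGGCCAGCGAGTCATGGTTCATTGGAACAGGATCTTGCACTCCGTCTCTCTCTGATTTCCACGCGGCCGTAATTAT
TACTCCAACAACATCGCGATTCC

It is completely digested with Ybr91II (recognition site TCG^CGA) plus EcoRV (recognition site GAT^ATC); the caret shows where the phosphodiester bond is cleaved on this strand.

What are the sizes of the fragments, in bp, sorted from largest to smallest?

Ybr91II sites (TCGCGA) start at positions 7, 77, 254.
Ybr91II cuts after base 3 of each site, so after positions 9, 79, 256.
The EcoRV site (GATATC) starts at position 29.
EcoRV cuts after base 3 of each site, so after position 31.
Combined cut positions: 9, 31, 79, 256.
Circular molecule, 4 cuts → 4 fragments:
  10–31 → 22 bp
  32–79 → 48 bp
  80–256 → 177 bp
  257–263 then 1–9 → 7 + 9 = 16 bp
Sorted largest to smallest: 177, 48, 22, 16 bp.

177, 48, 22, 16 bp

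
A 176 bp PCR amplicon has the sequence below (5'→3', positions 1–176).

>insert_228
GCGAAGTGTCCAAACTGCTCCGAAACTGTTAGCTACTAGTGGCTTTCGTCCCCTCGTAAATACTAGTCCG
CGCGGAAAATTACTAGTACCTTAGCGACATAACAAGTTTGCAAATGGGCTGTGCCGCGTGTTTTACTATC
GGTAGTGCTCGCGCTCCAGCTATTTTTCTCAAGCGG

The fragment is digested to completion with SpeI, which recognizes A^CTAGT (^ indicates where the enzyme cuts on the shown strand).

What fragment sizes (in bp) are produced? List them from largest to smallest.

94, 35, 27, 20 bp

SpeI sites (ACTAGT) start at positions 35, 62, 82.
SpeI cuts after the first base of each site, so after positions 35, 62, 82.
Linear molecule, 3 cuts → 4 fragments:
  1–35 → 35 bp
  36–62 → 27 bp
  63–82 → 20 bp
  83–176 → 94 bp
Sorted largest to smallest: 94, 35, 27, 20 bp.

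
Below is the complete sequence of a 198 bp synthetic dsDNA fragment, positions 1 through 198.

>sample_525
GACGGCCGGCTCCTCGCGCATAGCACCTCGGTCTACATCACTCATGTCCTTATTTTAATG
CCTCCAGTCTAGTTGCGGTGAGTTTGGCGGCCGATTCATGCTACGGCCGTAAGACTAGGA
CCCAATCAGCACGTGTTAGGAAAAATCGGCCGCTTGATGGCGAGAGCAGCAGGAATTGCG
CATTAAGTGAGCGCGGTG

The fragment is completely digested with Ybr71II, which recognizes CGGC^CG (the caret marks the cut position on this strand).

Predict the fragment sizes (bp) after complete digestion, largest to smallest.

85, 48, 43, 16, 6 bp

Ybr71II sites (CGGCCG) start at positions 3, 88, 104, 147.
Ybr71II cuts after base 4 of each site, so after positions 6, 91, 107, 150.
Linear molecule, 4 cuts → 5 fragments:
  1–6 → 6 bp
  7–91 → 85 bp
  92–107 → 16 bp
  108–150 → 43 bp
  151–198 → 48 bp
Sorted largest to smallest: 85, 48, 43, 16, 6 bp.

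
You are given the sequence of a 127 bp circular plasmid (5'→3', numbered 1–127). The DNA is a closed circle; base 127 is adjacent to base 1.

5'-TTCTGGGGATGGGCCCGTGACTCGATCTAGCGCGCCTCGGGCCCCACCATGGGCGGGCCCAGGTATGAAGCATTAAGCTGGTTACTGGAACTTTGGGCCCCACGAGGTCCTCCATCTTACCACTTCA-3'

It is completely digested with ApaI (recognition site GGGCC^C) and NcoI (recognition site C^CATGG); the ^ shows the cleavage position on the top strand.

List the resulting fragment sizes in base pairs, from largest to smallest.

ApaI sites (GGGCCC) start at positions 11, 39, 55, 95.
ApaI cuts after base 5 of each site (before the last base), so after positions 15, 43, 59, 99.
The NcoI site (CCATGG) starts at position 47.
NcoI cuts after the first base of each site, so after position 47.
Combined cut positions: 15, 43, 47, 59, 99.
Circular molecule, 5 cuts → 5 fragments:
  16–43 → 28 bp
  44–47 → 4 bp
  48–59 → 12 bp
  60–99 → 40 bp
  100–127 then 1–15 → 28 + 15 = 43 bp
Sorted largest to smallest: 43, 40, 28, 12, 4 bp.

43, 40, 28, 12, 4 bp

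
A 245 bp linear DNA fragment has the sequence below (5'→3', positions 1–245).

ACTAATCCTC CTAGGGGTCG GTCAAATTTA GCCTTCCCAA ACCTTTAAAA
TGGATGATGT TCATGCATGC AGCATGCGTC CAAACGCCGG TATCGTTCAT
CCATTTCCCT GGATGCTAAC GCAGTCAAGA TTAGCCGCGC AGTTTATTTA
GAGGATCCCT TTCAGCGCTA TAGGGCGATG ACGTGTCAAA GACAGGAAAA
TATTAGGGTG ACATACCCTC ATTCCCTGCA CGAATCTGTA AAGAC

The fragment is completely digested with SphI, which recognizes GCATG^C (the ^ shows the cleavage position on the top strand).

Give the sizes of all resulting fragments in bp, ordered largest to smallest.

169, 69, 7 bp

SphI sites (GCATGC) start at positions 65, 72.
SphI cuts after base 5 of each site (before the last base), so after positions 69, 76.
Linear molecule, 2 cuts → 3 fragments:
  1–69 → 69 bp
  70–76 → 7 bp
  77–245 → 169 bp
Sorted largest to smallest: 169, 69, 7 bp.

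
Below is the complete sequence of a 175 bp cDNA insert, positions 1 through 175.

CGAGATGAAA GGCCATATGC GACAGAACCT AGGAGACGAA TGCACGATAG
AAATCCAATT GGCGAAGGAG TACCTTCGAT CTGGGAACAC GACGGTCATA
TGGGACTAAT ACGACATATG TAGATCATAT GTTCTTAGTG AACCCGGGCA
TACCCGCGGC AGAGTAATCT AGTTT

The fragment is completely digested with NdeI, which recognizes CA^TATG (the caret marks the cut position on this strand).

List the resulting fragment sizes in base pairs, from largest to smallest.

NdeI sites (CATATG) start at positions 14, 97, 115, 126.
NdeI cuts after base 2 of each site, so after positions 15, 98, 116, 127.
Linear molecule, 4 cuts → 5 fragments:
  1–15 → 15 bp
  16–98 → 83 bp
  99–116 → 18 bp
  117–127 → 11 bp
  128–175 → 48 bp
Sorted largest to smallest: 83, 48, 18, 15, 11 bp.

83, 48, 18, 15, 11 bp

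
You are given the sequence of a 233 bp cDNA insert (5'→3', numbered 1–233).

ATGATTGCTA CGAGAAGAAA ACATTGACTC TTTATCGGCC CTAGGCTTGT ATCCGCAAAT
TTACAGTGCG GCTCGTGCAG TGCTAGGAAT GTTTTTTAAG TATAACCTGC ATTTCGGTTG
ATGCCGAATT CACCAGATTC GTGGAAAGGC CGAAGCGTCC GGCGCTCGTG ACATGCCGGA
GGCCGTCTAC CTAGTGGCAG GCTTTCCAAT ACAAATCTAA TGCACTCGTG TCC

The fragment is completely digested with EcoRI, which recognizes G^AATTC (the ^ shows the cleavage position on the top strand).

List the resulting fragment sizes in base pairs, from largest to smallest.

The EcoRI site (GAATTC) starts at position 126.
EcoRI cuts after the first base of each site, so after position 126.
Linear molecule, 1 cut → 2 fragments:
  1–126 → 126 bp
  127–233 → 107 bp
Sorted largest to smallest: 126, 107 bp.

126, 107 bp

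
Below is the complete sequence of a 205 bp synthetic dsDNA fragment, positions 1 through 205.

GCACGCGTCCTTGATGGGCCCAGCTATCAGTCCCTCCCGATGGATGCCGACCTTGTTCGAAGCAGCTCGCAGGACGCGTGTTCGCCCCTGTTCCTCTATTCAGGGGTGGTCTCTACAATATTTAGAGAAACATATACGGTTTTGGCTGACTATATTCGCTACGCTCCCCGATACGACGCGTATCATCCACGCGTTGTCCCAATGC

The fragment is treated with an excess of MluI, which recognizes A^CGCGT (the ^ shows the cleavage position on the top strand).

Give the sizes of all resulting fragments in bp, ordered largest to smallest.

102, 71, 16, 13, 3 bp

MluI sites (ACGCGT) start at positions 3, 74, 176, 189.
MluI cuts after the first base of each site, so after positions 3, 74, 176, 189.
Linear molecule, 4 cuts → 5 fragments:
  1–3 → 3 bp
  4–74 → 71 bp
  75–176 → 102 bp
  177–189 → 13 bp
  190–205 → 16 bp
Sorted largest to smallest: 102, 71, 16, 13, 3 bp.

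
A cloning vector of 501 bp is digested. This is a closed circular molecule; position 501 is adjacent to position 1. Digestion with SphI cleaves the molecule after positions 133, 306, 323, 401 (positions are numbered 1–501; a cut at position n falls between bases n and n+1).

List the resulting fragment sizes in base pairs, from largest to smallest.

Circular molecule, 4 cuts → 4 fragments:
  306 − 133 = 173 bp
  323 − 306 = 17 bp
  401 − 323 = 78 bp
  wrap: 501 − 401 + 133 = 233 bp
Sorted largest to smallest: 233, 173, 78, 17 bp.

233, 173, 78, 17 bp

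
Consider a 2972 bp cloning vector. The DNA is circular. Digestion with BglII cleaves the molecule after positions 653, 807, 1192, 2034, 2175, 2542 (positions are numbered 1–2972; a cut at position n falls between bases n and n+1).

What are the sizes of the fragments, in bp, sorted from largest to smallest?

1083, 842, 385, 367, 154, 141 bp

Circular molecule, 6 cuts → 6 fragments:
  807 − 653 = 154 bp
  1192 − 807 = 385 bp
  2034 − 1192 = 842 bp
  2175 − 2034 = 141 bp
  2542 − 2175 = 367 bp
  wrap: 2972 − 2542 + 653 = 1083 bp
Sorted largest to smallest: 1083, 842, 385, 367, 154, 141 bp.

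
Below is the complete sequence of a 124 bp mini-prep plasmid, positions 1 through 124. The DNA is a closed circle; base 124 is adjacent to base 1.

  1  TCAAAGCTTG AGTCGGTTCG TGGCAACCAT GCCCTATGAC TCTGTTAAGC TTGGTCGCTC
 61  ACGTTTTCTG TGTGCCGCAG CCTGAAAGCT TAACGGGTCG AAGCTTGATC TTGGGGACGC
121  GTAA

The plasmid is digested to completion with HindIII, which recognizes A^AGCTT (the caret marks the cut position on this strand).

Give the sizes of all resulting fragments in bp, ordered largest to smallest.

HindIII sites (AAGCTT) start at positions 4, 47, 86, 101.
HindIII cuts after the first base of each site, so after positions 4, 47, 86, 101.
Circular molecule, 4 cuts → 4 fragments:
  5–47 → 43 bp
  48–86 → 39 bp
  87–101 → 15 bp
  102–124 then 1–4 → 23 + 4 = 27 bp
Sorted largest to smallest: 43, 39, 27, 15 bp.

43, 39, 27, 15 bp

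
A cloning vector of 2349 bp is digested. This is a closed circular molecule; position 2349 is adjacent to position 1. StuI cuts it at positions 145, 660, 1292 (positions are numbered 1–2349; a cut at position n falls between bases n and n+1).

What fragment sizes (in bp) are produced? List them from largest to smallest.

Circular molecule, 3 cuts → 3 fragments:
  660 − 145 = 515 bp
  1292 − 660 = 632 bp
  wrap: 2349 − 1292 + 145 = 1202 bp
Sorted largest to smallest: 1202, 632, 515 bp.

1202, 632, 515 bp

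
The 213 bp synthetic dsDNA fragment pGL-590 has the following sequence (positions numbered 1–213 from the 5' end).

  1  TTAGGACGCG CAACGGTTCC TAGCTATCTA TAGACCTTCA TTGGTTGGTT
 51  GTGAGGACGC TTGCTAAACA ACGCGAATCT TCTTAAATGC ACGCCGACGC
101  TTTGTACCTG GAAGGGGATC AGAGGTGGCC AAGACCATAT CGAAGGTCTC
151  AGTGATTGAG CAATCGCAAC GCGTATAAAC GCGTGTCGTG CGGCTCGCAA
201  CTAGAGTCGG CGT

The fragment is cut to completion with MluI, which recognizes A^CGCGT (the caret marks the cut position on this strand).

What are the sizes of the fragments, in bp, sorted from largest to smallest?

169, 34, 10 bp

MluI sites (ACGCGT) start at positions 169, 179.
MluI cuts after the first base of each site, so after positions 169, 179.
Linear molecule, 2 cuts → 3 fragments:
  1–169 → 169 bp
  170–179 → 10 bp
  180–213 → 34 bp
Sorted largest to smallest: 169, 34, 10 bp.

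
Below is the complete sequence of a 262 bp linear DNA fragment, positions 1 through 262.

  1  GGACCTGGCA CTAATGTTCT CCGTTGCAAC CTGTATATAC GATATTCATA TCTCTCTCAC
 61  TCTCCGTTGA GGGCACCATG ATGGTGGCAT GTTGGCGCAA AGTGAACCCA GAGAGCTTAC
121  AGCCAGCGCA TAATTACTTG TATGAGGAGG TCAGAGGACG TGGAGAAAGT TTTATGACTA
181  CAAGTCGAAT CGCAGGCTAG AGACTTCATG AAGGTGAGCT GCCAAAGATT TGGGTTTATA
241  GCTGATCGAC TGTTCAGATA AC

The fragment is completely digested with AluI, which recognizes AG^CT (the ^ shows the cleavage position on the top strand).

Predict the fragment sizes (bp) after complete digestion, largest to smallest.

AluI sites (AGCT) start at positions 114, 217, 240.
AluI cuts after base 2 of each site, so after positions 115, 218, 241.
Linear molecule, 3 cuts → 4 fragments:
  1–115 → 115 bp
  116–218 → 103 bp
  219–241 → 23 bp
  242–262 → 21 bp
Sorted largest to smallest: 115, 103, 23, 21 bp.

115, 103, 23, 21 bp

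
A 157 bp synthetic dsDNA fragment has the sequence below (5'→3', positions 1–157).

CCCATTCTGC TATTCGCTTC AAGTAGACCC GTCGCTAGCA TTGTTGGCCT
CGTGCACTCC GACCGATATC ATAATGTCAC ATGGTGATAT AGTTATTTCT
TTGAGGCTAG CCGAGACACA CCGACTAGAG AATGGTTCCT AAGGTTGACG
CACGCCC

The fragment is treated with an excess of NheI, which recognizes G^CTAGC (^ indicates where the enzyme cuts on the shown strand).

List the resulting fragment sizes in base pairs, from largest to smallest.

NheI sites (GCTAGC) start at positions 34, 106.
NheI cuts after the first base of each site, so after positions 34, 106.
Linear molecule, 2 cuts → 3 fragments:
  1–34 → 34 bp
  35–106 → 72 bp
  107–157 → 51 bp
Sorted largest to smallest: 72, 51, 34 bp.

72, 51, 34 bp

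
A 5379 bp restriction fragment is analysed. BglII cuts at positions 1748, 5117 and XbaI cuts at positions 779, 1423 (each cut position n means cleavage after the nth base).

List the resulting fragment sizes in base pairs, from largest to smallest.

Combined cut positions (sorted): 779, 1423, 1748, 5117.
Linear molecule, 4 cuts → 5 fragments:
  779 − 0 = 779 bp
  1423 − 779 = 644 bp
  1748 − 1423 = 325 bp
  5117 − 1748 = 3369 bp
  5379 − 5117 = 262 bp
Sorted largest to smallest: 3369, 779, 644, 325, 262 bp.

3369, 779, 644, 325, 262 bp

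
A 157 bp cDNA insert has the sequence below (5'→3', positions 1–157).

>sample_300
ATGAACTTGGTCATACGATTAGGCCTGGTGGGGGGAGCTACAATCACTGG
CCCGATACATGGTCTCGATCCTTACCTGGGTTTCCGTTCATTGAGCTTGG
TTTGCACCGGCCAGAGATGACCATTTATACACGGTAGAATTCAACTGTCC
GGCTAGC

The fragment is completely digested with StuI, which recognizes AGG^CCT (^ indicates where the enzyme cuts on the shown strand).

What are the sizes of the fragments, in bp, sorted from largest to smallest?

The StuI site (AGGCCT) starts at position 21.
StuI cuts after base 3 of each site, so after position 23.
Linear molecule, 1 cut → 2 fragments:
  1–23 → 23 bp
  24–157 → 134 bp
Sorted largest to smallest: 134, 23 bp.

134, 23 bp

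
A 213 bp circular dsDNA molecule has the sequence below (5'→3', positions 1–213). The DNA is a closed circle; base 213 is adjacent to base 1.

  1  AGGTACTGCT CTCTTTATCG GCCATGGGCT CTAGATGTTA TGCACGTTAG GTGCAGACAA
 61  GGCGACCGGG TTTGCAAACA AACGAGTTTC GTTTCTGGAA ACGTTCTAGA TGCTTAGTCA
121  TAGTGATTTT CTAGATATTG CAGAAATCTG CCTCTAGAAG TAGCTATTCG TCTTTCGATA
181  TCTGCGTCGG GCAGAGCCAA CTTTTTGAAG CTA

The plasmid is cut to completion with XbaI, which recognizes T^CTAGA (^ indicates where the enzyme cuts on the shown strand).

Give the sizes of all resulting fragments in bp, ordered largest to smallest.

XbaI sites (TCTAGA) start at positions 30, 105, 130, 153.
XbaI cuts after the first base of each site, so after positions 30, 105, 130, 153.
Circular molecule, 4 cuts → 4 fragments:
  31–105 → 75 bp
  106–130 → 25 bp
  131–153 → 23 bp
  154–213 then 1–30 → 60 + 30 = 90 bp
Sorted largest to smallest: 90, 75, 25, 23 bp.

90, 75, 25, 23 bp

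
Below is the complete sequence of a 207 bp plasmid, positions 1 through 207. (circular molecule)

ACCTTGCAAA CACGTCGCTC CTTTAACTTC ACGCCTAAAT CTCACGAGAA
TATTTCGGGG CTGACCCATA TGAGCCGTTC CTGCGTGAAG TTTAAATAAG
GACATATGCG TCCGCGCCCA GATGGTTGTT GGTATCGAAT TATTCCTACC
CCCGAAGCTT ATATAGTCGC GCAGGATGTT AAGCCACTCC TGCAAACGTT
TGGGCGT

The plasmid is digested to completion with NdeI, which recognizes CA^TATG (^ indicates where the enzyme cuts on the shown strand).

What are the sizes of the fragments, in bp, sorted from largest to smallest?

171, 36 bp

NdeI sites (CATATG) start at positions 67, 103.
NdeI cuts after base 2 of each site, so after positions 68, 104.
Circular molecule, 2 cuts → 2 fragments:
  69–104 → 36 bp
  105–207 then 1–68 → 103 + 68 = 171 bp
Sorted largest to smallest: 171, 36 bp.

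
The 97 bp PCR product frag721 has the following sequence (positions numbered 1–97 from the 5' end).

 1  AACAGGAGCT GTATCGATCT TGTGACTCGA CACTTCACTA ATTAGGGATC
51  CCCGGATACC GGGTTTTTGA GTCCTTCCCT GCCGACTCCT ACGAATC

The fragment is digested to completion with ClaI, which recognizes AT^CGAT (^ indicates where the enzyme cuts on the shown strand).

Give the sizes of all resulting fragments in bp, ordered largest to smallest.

The ClaI site (ATCGAT) starts at position 13.
ClaI cuts after base 2 of each site, so after position 14.
Linear molecule, 1 cut → 2 fragments:
  1–14 → 14 bp
  15–97 → 83 bp
Sorted largest to smallest: 83, 14 bp.

83, 14 bp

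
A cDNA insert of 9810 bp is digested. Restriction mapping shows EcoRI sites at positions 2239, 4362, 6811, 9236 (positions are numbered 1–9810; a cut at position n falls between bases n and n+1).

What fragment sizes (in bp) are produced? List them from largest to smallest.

Linear molecule, 4 cuts → 5 fragments:
  2239 − 0 = 2239 bp
  4362 − 2239 = 2123 bp
  6811 − 4362 = 2449 bp
  9236 − 6811 = 2425 bp
  9810 − 9236 = 574 bp
Sorted largest to smallest: 2449, 2425, 2239, 2123, 574 bp.

2449, 2425, 2239, 2123, 574 bp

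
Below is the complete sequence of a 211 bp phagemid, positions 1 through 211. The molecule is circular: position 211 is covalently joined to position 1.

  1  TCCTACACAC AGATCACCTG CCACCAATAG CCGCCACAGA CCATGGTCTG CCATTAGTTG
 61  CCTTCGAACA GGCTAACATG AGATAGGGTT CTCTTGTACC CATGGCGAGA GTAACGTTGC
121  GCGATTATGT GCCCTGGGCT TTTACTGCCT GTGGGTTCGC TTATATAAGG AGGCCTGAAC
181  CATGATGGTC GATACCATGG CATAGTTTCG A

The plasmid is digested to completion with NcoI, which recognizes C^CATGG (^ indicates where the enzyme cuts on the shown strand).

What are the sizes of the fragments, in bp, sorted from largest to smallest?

95, 59, 57 bp

NcoI sites (CCATGG) start at positions 41, 100, 195.
NcoI cuts after the first base of each site, so after positions 41, 100, 195.
Circular molecule, 3 cuts → 3 fragments:
  42–100 → 59 bp
  101–195 → 95 bp
  196–211 then 1–41 → 16 + 41 = 57 bp
Sorted largest to smallest: 95, 59, 57 bp.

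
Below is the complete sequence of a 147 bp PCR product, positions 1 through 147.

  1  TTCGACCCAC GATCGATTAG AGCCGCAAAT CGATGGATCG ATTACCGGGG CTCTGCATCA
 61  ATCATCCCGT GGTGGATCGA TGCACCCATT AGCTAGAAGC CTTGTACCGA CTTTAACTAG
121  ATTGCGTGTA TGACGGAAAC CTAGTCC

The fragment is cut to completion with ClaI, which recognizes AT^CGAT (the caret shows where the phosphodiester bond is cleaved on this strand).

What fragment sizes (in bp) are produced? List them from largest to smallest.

ClaI sites (ATCGAT) start at positions 12, 29, 37, 76.
ClaI cuts after base 2 of each site, so after positions 13, 30, 38, 77.
Linear molecule, 4 cuts → 5 fragments:
  1–13 → 13 bp
  14–30 → 17 bp
  31–38 → 8 bp
  39–77 → 39 bp
  78–147 → 70 bp
Sorted largest to smallest: 70, 39, 17, 13, 8 bp.

70, 39, 17, 13, 8 bp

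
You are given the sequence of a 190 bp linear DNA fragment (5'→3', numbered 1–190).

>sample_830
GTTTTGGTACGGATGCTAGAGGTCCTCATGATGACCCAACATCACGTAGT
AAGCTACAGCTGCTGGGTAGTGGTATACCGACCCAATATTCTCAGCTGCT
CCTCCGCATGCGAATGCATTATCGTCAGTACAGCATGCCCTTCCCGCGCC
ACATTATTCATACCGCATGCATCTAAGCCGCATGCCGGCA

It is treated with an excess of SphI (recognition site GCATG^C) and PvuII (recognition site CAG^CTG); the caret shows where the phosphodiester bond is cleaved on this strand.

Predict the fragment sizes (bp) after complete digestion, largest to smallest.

59, 36, 32, 27, 15, 15, 6 bp

SphI sites (GCATGC) start at positions 106, 133, 165, 180.
SphI cuts after base 5 of each site (before the last base), so after positions 110, 137, 169, 184.
PvuII sites (CAGCTG) start at positions 57, 93.
PvuII cuts after base 3 of each site, so after positions 59, 95.
Combined cut positions: 59, 95, 110, 137, 169, 184.
Linear molecule, 6 cuts → 7 fragments:
  1–59 → 59 bp
  60–95 → 36 bp
  96–110 → 15 bp
  111–137 → 27 bp
  138–169 → 32 bp
  170–184 → 15 bp
  185–190 → 6 bp
Sorted largest to smallest: 59, 36, 32, 27, 15, 15, 6 bp.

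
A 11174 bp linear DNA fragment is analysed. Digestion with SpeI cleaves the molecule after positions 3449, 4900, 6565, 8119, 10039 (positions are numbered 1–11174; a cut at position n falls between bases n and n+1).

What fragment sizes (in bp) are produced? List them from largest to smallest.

3449, 1920, 1665, 1554, 1451, 1135 bp

Linear molecule, 5 cuts → 6 fragments:
  3449 − 0 = 3449 bp
  4900 − 3449 = 1451 bp
  6565 − 4900 = 1665 bp
  8119 − 6565 = 1554 bp
  10039 − 8119 = 1920 bp
  11174 − 10039 = 1135 bp
Sorted largest to smallest: 3449, 1920, 1665, 1554, 1451, 1135 bp.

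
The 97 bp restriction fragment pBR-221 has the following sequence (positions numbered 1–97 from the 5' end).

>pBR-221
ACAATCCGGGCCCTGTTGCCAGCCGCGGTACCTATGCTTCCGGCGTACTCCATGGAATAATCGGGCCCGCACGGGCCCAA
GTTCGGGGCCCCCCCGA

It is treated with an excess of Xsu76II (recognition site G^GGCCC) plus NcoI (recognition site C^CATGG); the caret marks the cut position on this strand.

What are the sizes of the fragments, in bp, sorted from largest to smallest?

42, 13, 13, 11, 10, 8 bp

Xsu76II sites (GGGCCC) start at positions 8, 63, 73, 86.
Xsu76II cuts after the first base of each site, so after positions 8, 63, 73, 86.
The NcoI site (CCATGG) starts at position 50.
NcoI cuts after the first base of each site, so after position 50.
Combined cut positions: 8, 50, 63, 73, 86.
Linear molecule, 5 cuts → 6 fragments:
  1–8 → 8 bp
  9–50 → 42 bp
  51–63 → 13 bp
  64–73 → 10 bp
  74–86 → 13 bp
  87–97 → 11 bp
Sorted largest to smallest: 42, 13, 13, 11, 10, 8 bp.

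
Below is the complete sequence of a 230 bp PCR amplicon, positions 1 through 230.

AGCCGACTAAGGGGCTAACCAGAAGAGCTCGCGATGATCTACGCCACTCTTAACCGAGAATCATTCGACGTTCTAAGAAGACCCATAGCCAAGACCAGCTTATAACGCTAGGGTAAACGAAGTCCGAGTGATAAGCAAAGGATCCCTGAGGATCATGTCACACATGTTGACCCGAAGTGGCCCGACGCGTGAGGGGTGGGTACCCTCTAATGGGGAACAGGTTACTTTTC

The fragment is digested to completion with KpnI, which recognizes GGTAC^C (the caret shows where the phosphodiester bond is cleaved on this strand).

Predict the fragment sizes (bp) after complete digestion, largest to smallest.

The KpnI site (GGTACC) starts at position 199.
KpnI cuts after base 5 of each site (before the last base), so after position 203.
Linear molecule, 1 cut → 2 fragments:
  1–203 → 203 bp
  204–230 → 27 bp
Sorted largest to smallest: 203, 27 bp.

203, 27 bp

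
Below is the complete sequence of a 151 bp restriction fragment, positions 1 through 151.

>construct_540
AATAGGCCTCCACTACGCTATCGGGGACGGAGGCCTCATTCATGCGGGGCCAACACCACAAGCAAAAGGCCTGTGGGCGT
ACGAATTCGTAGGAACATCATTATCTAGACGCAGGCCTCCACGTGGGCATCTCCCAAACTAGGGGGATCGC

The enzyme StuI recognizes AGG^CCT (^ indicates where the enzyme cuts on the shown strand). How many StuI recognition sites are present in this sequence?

4

AGGCCT occurs starting at positions 4, 31, 67, 113.
StuI cuts at 4 sites.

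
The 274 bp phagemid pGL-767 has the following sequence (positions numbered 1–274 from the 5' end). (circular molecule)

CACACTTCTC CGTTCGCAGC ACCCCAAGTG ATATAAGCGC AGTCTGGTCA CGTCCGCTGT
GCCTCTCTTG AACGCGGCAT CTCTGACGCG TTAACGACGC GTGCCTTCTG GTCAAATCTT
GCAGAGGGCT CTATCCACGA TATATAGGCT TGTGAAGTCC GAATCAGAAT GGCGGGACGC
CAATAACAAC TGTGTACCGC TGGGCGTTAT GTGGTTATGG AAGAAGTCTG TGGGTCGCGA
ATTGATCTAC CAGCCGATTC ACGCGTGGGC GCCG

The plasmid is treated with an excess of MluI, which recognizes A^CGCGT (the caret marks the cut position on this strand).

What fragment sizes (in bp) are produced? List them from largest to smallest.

MluI sites (ACGCGT) start at positions 86, 97, 261.
MluI cuts after the first base of each site, so after positions 86, 97, 261.
Circular molecule, 3 cuts → 3 fragments:
  87–97 → 11 bp
  98–261 → 164 bp
  262–274 then 1–86 → 13 + 86 = 99 bp
Sorted largest to smallest: 164, 99, 11 bp.

164, 99, 11 bp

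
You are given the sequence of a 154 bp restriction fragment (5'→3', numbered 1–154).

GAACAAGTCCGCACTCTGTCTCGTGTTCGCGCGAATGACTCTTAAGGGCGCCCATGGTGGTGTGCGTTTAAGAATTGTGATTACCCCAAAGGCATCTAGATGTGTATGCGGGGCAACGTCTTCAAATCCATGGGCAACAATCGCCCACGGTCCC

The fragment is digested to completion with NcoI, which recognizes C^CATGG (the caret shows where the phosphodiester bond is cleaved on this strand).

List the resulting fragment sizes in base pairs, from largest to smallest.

NcoI sites (CCATGG) start at positions 52, 128.
NcoI cuts after the first base of each site, so after positions 52, 128.
Linear molecule, 2 cuts → 3 fragments:
  1–52 → 52 bp
  53–128 → 76 bp
  129–154 → 26 bp
Sorted largest to smallest: 76, 52, 26 bp.

76, 52, 26 bp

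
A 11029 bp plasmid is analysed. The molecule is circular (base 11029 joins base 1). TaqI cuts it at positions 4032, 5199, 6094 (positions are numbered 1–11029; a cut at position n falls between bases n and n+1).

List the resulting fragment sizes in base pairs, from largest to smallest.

Circular molecule, 3 cuts → 3 fragments:
  5199 − 4032 = 1167 bp
  6094 − 5199 = 895 bp
  wrap: 11029 − 6094 + 4032 = 8967 bp
Sorted largest to smallest: 8967, 1167, 895 bp.

8967, 1167, 895 bp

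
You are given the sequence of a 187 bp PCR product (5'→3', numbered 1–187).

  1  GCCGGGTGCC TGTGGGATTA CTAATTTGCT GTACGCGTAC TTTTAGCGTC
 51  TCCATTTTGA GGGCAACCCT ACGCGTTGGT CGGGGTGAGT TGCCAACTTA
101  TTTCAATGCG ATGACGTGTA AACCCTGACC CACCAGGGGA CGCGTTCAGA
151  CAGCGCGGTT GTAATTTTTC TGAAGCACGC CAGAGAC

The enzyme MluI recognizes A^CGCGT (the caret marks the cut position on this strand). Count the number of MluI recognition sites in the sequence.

ACGCGT occurs starting at positions 33, 71, 140.
MluI cuts at 3 sites.

3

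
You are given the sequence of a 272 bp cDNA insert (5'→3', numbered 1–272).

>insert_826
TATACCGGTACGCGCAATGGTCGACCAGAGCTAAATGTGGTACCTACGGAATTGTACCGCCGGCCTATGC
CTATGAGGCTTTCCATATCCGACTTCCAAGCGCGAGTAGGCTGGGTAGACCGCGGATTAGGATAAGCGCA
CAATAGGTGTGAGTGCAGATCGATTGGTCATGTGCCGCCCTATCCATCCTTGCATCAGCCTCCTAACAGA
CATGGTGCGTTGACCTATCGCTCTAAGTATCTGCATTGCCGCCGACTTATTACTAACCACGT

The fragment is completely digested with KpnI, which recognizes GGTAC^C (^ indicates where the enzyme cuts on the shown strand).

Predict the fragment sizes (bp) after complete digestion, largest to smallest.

229, 43 bp

The KpnI site (GGTACC) starts at position 39.
KpnI cuts after base 5 of each site (before the last base), so after position 43.
Linear molecule, 1 cut → 2 fragments:
  1–43 → 43 bp
  44–272 → 229 bp
Sorted largest to smallest: 229, 43 bp.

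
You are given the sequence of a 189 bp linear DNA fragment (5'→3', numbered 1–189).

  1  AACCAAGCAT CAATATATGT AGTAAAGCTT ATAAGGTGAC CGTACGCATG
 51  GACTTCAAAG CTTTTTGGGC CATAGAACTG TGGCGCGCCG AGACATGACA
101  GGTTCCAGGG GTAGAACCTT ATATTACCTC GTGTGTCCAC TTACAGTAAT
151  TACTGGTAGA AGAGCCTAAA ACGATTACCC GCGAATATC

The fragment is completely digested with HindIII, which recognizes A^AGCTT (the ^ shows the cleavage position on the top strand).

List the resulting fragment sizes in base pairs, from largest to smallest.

131, 33, 25 bp

HindIII sites (AAGCTT) start at positions 25, 58.
HindIII cuts after the first base of each site, so after positions 25, 58.
Linear molecule, 2 cuts → 3 fragments:
  1–25 → 25 bp
  26–58 → 33 bp
  59–189 → 131 bp
Sorted largest to smallest: 131, 33, 25 bp.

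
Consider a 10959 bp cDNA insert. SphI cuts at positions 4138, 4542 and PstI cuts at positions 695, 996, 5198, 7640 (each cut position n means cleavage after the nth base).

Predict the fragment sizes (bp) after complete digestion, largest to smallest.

3319, 3142, 2442, 695, 656, 404, 301 bp

Combined cut positions (sorted): 695, 996, 4138, 4542, 5198, 7640.
Linear molecule, 6 cuts → 7 fragments:
  695 − 0 = 695 bp
  996 − 695 = 301 bp
  4138 − 996 = 3142 bp
  4542 − 4138 = 404 bp
  5198 − 4542 = 656 bp
  7640 − 5198 = 2442 bp
  10959 − 7640 = 3319 bp
Sorted largest to smallest: 3319, 3142, 2442, 695, 656, 404, 301 bp.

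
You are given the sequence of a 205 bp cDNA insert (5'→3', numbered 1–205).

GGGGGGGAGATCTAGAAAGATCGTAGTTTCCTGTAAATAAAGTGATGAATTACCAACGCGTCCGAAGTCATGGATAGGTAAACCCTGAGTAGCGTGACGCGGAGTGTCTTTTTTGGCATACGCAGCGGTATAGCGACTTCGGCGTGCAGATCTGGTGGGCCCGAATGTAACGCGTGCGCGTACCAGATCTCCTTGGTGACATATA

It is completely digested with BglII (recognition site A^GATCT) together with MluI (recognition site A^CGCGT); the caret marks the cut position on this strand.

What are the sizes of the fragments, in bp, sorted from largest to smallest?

92, 48, 22, 20, 15, 8 bp

BglII sites (AGATCT) start at positions 8, 148, 185.
BglII cuts after the first base of each site, so after positions 8, 148, 185.
MluI sites (ACGCGT) start at positions 56, 170.
MluI cuts after the first base of each site, so after positions 56, 170.
Combined cut positions: 8, 56, 148, 170, 185.
Linear molecule, 5 cuts → 6 fragments:
  1–8 → 8 bp
  9–56 → 48 bp
  57–148 → 92 bp
  149–170 → 22 bp
  171–185 → 15 bp
  186–205 → 20 bp
Sorted largest to smallest: 92, 48, 22, 20, 15, 8 bp.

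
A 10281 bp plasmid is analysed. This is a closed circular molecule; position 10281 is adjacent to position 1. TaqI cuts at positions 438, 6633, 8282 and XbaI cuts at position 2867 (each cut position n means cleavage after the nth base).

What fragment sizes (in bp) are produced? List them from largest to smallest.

3766, 2437, 2429, 1649 bp

Combined cut positions (sorted): 438, 2867, 6633, 8282.
Circular molecule, 4 cuts → 4 fragments:
  2867 − 438 = 2429 bp
  6633 − 2867 = 3766 bp
  8282 − 6633 = 1649 bp
  wrap: 10281 − 8282 + 438 = 2437 bp
Sorted largest to smallest: 3766, 2437, 2429, 1649 bp.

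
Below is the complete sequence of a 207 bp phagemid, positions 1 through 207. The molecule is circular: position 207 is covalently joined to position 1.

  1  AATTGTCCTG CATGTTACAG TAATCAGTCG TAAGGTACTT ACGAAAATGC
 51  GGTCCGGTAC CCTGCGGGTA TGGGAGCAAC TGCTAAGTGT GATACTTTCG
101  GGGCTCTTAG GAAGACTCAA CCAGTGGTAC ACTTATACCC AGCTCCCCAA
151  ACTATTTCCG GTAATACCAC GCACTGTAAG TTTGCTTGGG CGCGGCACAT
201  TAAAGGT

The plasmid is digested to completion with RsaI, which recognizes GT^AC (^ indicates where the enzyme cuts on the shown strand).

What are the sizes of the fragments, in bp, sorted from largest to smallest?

115, 70, 22 bp

RsaI sites (GTAC) start at positions 35, 57, 127.
RsaI cuts after base 2 of each site, so after positions 36, 58, 128.
Circular molecule, 3 cuts → 3 fragments:
  37–58 → 22 bp
  59–128 → 70 bp
  129–207 then 1–36 → 79 + 36 = 115 bp
Sorted largest to smallest: 115, 70, 22 bp.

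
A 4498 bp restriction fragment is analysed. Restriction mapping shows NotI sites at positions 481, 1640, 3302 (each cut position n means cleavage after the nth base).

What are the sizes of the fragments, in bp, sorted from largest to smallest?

Linear molecule, 3 cuts → 4 fragments:
  481 − 0 = 481 bp
  1640 − 481 = 1159 bp
  3302 − 1640 = 1662 bp
  4498 − 3302 = 1196 bp
Sorted largest to smallest: 1662, 1196, 1159, 481 bp.

1662, 1196, 1159, 481 bp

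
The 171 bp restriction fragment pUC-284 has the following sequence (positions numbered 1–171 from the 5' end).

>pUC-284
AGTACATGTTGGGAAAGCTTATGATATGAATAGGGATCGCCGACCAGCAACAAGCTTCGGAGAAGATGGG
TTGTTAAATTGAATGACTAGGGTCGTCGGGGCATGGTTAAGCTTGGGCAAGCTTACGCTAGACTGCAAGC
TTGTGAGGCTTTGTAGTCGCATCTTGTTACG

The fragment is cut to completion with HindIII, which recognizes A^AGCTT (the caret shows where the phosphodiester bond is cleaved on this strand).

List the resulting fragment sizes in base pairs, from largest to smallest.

57, 37, 34, 18, 15, 10 bp

HindIII sites (AAGCTT) start at positions 15, 52, 109, 119, 137.
HindIII cuts after the first base of each site, so after positions 15, 52, 109, 119, 137.
Linear molecule, 5 cuts → 6 fragments:
  1–15 → 15 bp
  16–52 → 37 bp
  53–109 → 57 bp
  110–119 → 10 bp
  120–137 → 18 bp
  138–171 → 34 bp
Sorted largest to smallest: 57, 37, 34, 18, 15, 10 bp.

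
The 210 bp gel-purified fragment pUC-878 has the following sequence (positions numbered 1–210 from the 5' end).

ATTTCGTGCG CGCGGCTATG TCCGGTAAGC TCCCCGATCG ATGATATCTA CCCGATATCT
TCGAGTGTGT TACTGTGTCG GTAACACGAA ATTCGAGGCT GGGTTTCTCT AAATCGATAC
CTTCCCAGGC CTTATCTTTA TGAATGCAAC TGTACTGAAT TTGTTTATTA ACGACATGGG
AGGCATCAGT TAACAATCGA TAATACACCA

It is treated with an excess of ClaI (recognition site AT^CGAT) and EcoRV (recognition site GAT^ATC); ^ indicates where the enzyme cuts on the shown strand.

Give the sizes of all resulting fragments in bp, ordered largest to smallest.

83, 58, 38, 13, 11, 7 bp

ClaI sites (ATCGAT) start at positions 37, 113, 196.
ClaI cuts after base 2 of each site, so after positions 38, 114, 197.
EcoRV sites (GATATC) start at positions 43, 54.
EcoRV cuts after base 3 of each site, so after positions 45, 56.
Combined cut positions: 38, 45, 56, 114, 197.
Linear molecule, 5 cuts → 6 fragments:
  1–38 → 38 bp
  39–45 → 7 bp
  46–56 → 11 bp
  57–114 → 58 bp
  115–197 → 83 bp
  198–210 → 13 bp
Sorted largest to smallest: 83, 58, 38, 13, 11, 7 bp.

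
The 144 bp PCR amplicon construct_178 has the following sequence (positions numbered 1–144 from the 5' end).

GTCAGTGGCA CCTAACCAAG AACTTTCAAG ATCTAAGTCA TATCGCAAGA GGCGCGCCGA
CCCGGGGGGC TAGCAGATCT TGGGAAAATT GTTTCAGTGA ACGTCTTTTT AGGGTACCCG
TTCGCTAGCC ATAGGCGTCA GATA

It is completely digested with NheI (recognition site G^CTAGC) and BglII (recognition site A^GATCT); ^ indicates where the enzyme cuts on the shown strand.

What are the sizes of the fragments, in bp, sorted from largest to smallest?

NheI sites (GCTAGC) start at positions 69, 124.
NheI cuts after the first base of each site, so after positions 69, 124.
BglII sites (AGATCT) start at positions 29, 75.
BglII cuts after the first base of each site, so after positions 29, 75.
Combined cut positions: 29, 69, 75, 124.
Linear molecule, 4 cuts → 5 fragments:
  1–29 → 29 bp
  30–69 → 40 bp
  70–75 → 6 bp
  76–124 → 49 bp
  125–144 → 20 bp
Sorted largest to smallest: 49, 40, 29, 20, 6 bp.

49, 40, 29, 20, 6 bp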